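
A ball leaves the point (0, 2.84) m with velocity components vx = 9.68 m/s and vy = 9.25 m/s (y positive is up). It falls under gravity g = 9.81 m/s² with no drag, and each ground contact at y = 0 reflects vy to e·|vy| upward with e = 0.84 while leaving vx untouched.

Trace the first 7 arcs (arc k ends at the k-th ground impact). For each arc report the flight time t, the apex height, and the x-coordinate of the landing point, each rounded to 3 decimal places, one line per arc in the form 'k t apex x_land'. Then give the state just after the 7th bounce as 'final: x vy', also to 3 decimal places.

1 2.155 7.201 20.856
2 2.036 5.081 40.560
3 1.710 3.585 57.112
4 1.436 2.530 71.015
5 1.206 1.785 82.694
6 1.013 1.259 92.504
7 0.851 0.889 100.745
final: 100.745 3.508

Arc 1: start y=2.840, vy=9.250 → t=2.155, apex=7.201, x_land=20.856, impact vy=-11.886
  bounce: vy ← 0.84·11.886 = 9.984
Arc 2: start y=0.000, vy=9.984 → t=2.036, apex=5.081, x_land=40.560, impact vy=-9.984
  bounce: vy ← 0.84·9.984 = 8.387
Arc 3: start y=0.000, vy=8.387 → t=1.710, apex=3.585, x_land=57.112, impact vy=-8.387
  bounce: vy ← 0.84·8.387 = 7.045
Arc 4: start y=0.000, vy=7.045 → t=1.436, apex=2.530, x_land=71.015, impact vy=-7.045
  bounce: vy ← 0.84·7.045 = 5.918
Arc 5: start y=0.000, vy=5.918 → t=1.206, apex=1.785, x_land=82.694, impact vy=-5.918
  bounce: vy ← 0.84·5.918 = 4.971
Arc 6: start y=0.000, vy=4.971 → t=1.013, apex=1.259, x_land=92.504, impact vy=-4.971
  bounce: vy ← 0.84·4.971 = 4.176
Arc 7: start y=0.000, vy=4.176 → t=0.851, apex=0.889, x_land=100.745, impact vy=-4.176
  bounce: vy ← 0.84·4.176 = 3.508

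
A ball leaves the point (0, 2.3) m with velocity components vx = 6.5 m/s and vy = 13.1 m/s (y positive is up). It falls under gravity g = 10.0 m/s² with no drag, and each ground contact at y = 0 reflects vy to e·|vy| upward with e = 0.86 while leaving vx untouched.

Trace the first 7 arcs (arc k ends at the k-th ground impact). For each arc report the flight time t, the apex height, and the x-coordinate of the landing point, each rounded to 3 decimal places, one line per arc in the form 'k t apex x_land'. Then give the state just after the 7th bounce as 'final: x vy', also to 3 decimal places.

Arc 1: start y=2.300, vy=13.100 → t=2.785, apex=10.880, x_land=18.104, impact vy=-14.752
  bounce: vy ← 0.86·14.752 = 12.686
Arc 2: start y=0.000, vy=12.686 → t=2.537, apex=8.047, x_land=34.596, impact vy=-12.686
  bounce: vy ← 0.86·12.686 = 10.910
Arc 3: start y=0.000, vy=10.910 → t=2.182, apex=5.952, x_land=48.779, impact vy=-10.910
  bounce: vy ← 0.86·10.910 = 9.383
Arc 4: start y=0.000, vy=9.383 → t=1.877, apex=4.402, x_land=60.977, impact vy=-9.383
  bounce: vy ← 0.86·9.383 = 8.069
Arc 5: start y=0.000, vy=8.069 → t=1.614, apex=3.256, x_land=71.467, impact vy=-8.069
  bounce: vy ← 0.86·8.069 = 6.940
Arc 6: start y=0.000, vy=6.940 → t=1.388, apex=2.408, x_land=80.488, impact vy=-6.940
  bounce: vy ← 0.86·6.940 = 5.968
Arc 7: start y=0.000, vy=5.968 → t=1.194, apex=1.781, x_land=88.247, impact vy=-5.968
  bounce: vy ← 0.86·5.968 = 5.132

1 2.785 10.880 18.104
2 2.537 8.047 34.596
3 2.182 5.952 48.779
4 1.877 4.402 60.977
5 1.614 3.256 71.467
6 1.388 2.408 80.488
7 1.194 1.781 88.247
final: 88.247 5.132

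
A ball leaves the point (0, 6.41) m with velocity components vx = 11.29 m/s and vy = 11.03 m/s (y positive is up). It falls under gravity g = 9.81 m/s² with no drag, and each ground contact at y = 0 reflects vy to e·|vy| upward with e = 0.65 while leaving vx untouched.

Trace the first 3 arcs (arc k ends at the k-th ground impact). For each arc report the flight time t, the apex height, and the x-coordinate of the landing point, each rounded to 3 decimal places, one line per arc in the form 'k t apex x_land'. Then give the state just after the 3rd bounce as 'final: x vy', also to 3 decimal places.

1 2.728 12.611 30.797
2 2.084 5.328 54.331
3 1.355 2.251 69.628
final: 69.628 4.320

Arc 1: start y=6.410, vy=11.030 → t=2.728, apex=12.611, x_land=30.797, impact vy=-15.730
  bounce: vy ← 0.65·15.730 = 10.224
Arc 2: start y=0.000, vy=10.224 → t=2.084, apex=5.328, x_land=54.331, impact vy=-10.224
  bounce: vy ← 0.65·10.224 = 6.646
Arc 3: start y=0.000, vy=6.646 → t=1.355, apex=2.251, x_land=69.628, impact vy=-6.646
  bounce: vy ← 0.65·6.646 = 4.320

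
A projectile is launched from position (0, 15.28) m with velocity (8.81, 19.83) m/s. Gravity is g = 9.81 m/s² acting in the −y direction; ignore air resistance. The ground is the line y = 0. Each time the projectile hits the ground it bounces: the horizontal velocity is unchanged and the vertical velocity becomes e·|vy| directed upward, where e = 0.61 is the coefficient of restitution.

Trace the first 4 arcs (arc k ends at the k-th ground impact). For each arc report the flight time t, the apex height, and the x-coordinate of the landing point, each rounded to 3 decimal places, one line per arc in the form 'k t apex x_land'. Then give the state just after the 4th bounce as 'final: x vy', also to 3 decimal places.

Arc 1: start y=15.280, vy=19.830 → t=4.705, apex=35.322, x_land=41.450, impact vy=-26.325
  bounce: vy ← 0.61·26.325 = 16.058
Arc 2: start y=0.000, vy=16.058 → t=3.274, apex=13.143, x_land=70.293, impact vy=-16.058
  bounce: vy ← 0.61·16.058 = 9.796
Arc 3: start y=0.000, vy=9.796 → t=1.997, apex=4.891, x_land=87.888, impact vy=-9.796
  bounce: vy ← 0.61·9.796 = 5.975
Arc 4: start y=0.000, vy=5.975 → t=1.218, apex=1.820, x_land=98.620, impact vy=-5.975
  bounce: vy ← 0.61·5.975 = 3.645

1 4.705 35.322 41.450
2 3.274 13.143 70.293
3 1.997 4.891 87.888
4 1.218 1.820 98.620
final: 98.620 3.645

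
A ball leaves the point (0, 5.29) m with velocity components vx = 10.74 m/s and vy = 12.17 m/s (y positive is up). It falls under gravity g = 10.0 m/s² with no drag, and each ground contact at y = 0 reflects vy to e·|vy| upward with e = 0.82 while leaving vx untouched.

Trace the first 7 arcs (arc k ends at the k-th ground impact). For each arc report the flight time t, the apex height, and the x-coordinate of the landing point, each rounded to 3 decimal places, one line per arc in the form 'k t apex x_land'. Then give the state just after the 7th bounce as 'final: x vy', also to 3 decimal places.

1 2.810 12.695 30.184
2 2.613 8.536 58.251
3 2.143 5.740 81.265
4 1.757 3.859 100.137
5 1.441 2.595 115.612
6 1.182 1.745 128.301
7 0.969 1.173 138.707
final: 138.707 3.972

Arc 1: start y=5.290, vy=12.170 → t=2.810, apex=12.695, x_land=30.184, impact vy=-15.935
  bounce: vy ← 0.82·15.935 = 13.066
Arc 2: start y=0.000, vy=13.066 → t=2.613, apex=8.536, x_land=58.251, impact vy=-13.066
  bounce: vy ← 0.82·13.066 = 10.714
Arc 3: start y=0.000, vy=10.714 → t=2.143, apex=5.740, x_land=81.265, impact vy=-10.714
  bounce: vy ← 0.82·10.714 = 8.786
Arc 4: start y=0.000, vy=8.786 → t=1.757, apex=3.859, x_land=100.137, impact vy=-8.786
  bounce: vy ← 0.82·8.786 = 7.204
Arc 5: start y=0.000, vy=7.204 → t=1.441, apex=2.595, x_land=115.612, impact vy=-7.204
  bounce: vy ← 0.82·7.204 = 5.908
Arc 6: start y=0.000, vy=5.908 → t=1.182, apex=1.745, x_land=128.301, impact vy=-5.908
  bounce: vy ← 0.82·5.908 = 4.844
Arc 7: start y=0.000, vy=4.844 → t=0.969, apex=1.173, x_land=138.707, impact vy=-4.844
  bounce: vy ← 0.82·4.844 = 3.972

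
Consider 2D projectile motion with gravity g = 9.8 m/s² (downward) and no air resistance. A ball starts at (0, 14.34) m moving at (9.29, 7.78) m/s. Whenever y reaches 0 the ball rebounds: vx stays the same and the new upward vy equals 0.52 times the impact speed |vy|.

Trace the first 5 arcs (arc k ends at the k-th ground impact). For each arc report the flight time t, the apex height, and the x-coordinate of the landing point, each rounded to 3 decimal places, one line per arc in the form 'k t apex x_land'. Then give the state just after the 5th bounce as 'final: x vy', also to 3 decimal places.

1 2.680 17.428 24.896
2 1.961 4.713 43.117
3 1.020 1.274 52.592
4 0.530 0.345 57.519
5 0.276 0.093 60.081
final: 60.081 0.703

Arc 1: start y=14.340, vy=7.780 → t=2.680, apex=17.428, x_land=24.896, impact vy=-18.482
  bounce: vy ← 0.52·18.482 = 9.611
Arc 2: start y=0.000, vy=9.611 → t=1.961, apex=4.713, x_land=43.117, impact vy=-9.611
  bounce: vy ← 0.52·9.611 = 4.998
Arc 3: start y=0.000, vy=4.998 → t=1.020, apex=1.274, x_land=52.592, impact vy=-4.998
  bounce: vy ← 0.52·4.998 = 2.599
Arc 4: start y=0.000, vy=2.599 → t=0.530, apex=0.345, x_land=57.519, impact vy=-2.599
  bounce: vy ← 0.52·2.599 = 1.351
Arc 5: start y=0.000, vy=1.351 → t=0.276, apex=0.093, x_land=60.081, impact vy=-1.351
  bounce: vy ← 0.52·1.351 = 0.703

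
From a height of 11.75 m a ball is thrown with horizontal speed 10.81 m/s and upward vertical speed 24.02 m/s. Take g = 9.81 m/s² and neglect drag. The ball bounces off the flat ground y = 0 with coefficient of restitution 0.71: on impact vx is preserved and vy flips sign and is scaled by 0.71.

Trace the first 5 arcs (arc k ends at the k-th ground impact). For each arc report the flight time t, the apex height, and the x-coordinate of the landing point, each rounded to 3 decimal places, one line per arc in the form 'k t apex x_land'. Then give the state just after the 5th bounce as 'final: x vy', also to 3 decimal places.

1 5.345 41.157 57.782
2 4.113 20.747 102.246
3 2.920 10.459 133.816
4 2.074 5.272 156.231
5 1.472 2.658 172.145
final: 172.145 5.127

Arc 1: start y=11.750, vy=24.020 → t=5.345, apex=41.157, x_land=57.782, impact vy=-28.416
  bounce: vy ← 0.71·28.416 = 20.176
Arc 2: start y=0.000, vy=20.176 → t=4.113, apex=20.747, x_land=102.246, impact vy=-20.176
  bounce: vy ← 0.71·20.176 = 14.325
Arc 3: start y=0.000, vy=14.325 → t=2.920, apex=10.459, x_land=133.816, impact vy=-14.325
  bounce: vy ← 0.71·14.325 = 10.171
Arc 4: start y=0.000, vy=10.171 → t=2.074, apex=5.272, x_land=156.231, impact vy=-10.171
  bounce: vy ← 0.71·10.171 = 7.221
Arc 5: start y=0.000, vy=7.221 → t=1.472, apex=2.658, x_land=172.145, impact vy=-7.221
  bounce: vy ← 0.71·7.221 = 5.127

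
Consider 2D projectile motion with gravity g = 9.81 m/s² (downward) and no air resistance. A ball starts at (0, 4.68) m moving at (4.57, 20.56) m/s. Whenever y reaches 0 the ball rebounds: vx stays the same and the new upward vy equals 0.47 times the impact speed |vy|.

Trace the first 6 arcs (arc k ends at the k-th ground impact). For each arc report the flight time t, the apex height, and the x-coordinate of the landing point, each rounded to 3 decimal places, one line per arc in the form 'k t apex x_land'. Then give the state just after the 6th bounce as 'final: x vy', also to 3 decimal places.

1 4.408 26.225 20.145
2 2.174 5.793 30.078
3 1.022 1.280 34.747
4 0.480 0.283 36.941
5 0.226 0.062 37.972
6 0.106 0.014 38.457
final: 38.457 0.245

Arc 1: start y=4.680, vy=20.560 → t=4.408, apex=26.225, x_land=20.145, impact vy=-22.683
  bounce: vy ← 0.47·22.683 = 10.661
Arc 2: start y=0.000, vy=10.661 → t=2.174, apex=5.793, x_land=30.078, impact vy=-10.661
  bounce: vy ← 0.47·10.661 = 5.011
Arc 3: start y=0.000, vy=5.011 → t=1.022, apex=1.280, x_land=34.747, impact vy=-5.011
  bounce: vy ← 0.47·5.011 = 2.355
Arc 4: start y=0.000, vy=2.355 → t=0.480, apex=0.283, x_land=36.941, impact vy=-2.355
  bounce: vy ← 0.47·2.355 = 1.107
Arc 5: start y=0.000, vy=1.107 → t=0.226, apex=0.062, x_land=37.972, impact vy=-1.107
  bounce: vy ← 0.47·1.107 = 0.520
Arc 6: start y=0.000, vy=0.520 → t=0.106, apex=0.014, x_land=38.457, impact vy=-0.520
  bounce: vy ← 0.47·0.520 = 0.245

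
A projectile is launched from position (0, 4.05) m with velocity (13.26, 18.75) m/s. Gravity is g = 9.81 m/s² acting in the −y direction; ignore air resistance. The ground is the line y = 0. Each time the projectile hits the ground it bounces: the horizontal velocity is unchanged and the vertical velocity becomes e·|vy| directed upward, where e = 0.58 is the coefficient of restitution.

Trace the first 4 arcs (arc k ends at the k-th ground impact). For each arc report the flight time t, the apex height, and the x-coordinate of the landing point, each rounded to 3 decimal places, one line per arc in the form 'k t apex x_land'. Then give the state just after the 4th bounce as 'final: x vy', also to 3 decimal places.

Arc 1: start y=4.050, vy=18.750 → t=4.028, apex=21.969, x_land=53.406, impact vy=-20.761
  bounce: vy ← 0.58·20.761 = 12.041
Arc 2: start y=0.000, vy=12.041 → t=2.455, apex=7.390, x_land=85.959, impact vy=-12.041
  bounce: vy ← 0.58·12.041 = 6.984
Arc 3: start y=0.000, vy=6.984 → t=1.424, apex=2.486, x_land=104.839, impact vy=-6.984
  bounce: vy ← 0.58·6.984 = 4.051
Arc 4: start y=0.000, vy=4.051 → t=0.826, apex=0.836, x_land=115.790, impact vy=-4.051
  bounce: vy ← 0.58·4.051 = 2.349

1 4.028 21.969 53.406
2 2.455 7.390 85.959
3 1.424 2.486 104.839
4 0.826 0.836 115.790
final: 115.790 2.349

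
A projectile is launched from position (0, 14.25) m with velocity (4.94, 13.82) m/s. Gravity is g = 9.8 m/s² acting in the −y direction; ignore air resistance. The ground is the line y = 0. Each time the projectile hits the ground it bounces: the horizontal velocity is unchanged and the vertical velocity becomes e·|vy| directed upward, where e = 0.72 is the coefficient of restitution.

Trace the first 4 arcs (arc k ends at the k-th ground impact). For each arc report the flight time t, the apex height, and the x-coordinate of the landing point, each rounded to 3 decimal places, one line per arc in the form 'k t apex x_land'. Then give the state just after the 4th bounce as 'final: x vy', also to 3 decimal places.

1 3.623 23.995 17.898
2 3.187 12.439 33.640
3 2.294 6.448 44.973
4 1.652 3.343 53.134
final: 53.134 5.828

Arc 1: start y=14.250, vy=13.820 → t=3.623, apex=23.995, x_land=17.898, impact vy=-21.686
  bounce: vy ← 0.72·21.686 = 15.614
Arc 2: start y=0.000, vy=15.614 → t=3.187, apex=12.439, x_land=33.640, impact vy=-15.614
  bounce: vy ← 0.72·15.614 = 11.242
Arc 3: start y=0.000, vy=11.242 → t=2.294, apex=6.448, x_land=44.973, impact vy=-11.242
  bounce: vy ← 0.72·11.242 = 8.094
Arc 4: start y=0.000, vy=8.094 → t=1.652, apex=3.343, x_land=53.134, impact vy=-8.094
  bounce: vy ← 0.72·8.094 = 5.828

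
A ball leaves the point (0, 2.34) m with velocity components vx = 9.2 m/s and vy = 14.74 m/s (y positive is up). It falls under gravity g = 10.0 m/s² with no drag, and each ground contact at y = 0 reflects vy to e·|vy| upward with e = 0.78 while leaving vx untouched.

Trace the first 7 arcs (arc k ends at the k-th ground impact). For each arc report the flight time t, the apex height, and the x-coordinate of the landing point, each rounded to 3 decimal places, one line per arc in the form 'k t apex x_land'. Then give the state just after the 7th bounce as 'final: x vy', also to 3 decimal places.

1 3.099 13.203 28.511
2 2.535 8.033 51.833
3 1.977 4.887 70.025
4 1.542 2.973 84.214
5 1.203 1.809 95.281
6 0.938 1.101 103.914
7 0.732 0.670 110.648
final: 110.648 2.854

Arc 1: start y=2.340, vy=14.740 → t=3.099, apex=13.203, x_land=28.511, impact vy=-16.250
  bounce: vy ← 0.78·16.250 = 12.675
Arc 2: start y=0.000, vy=12.675 → t=2.535, apex=8.033, x_land=51.833, impact vy=-12.675
  bounce: vy ← 0.78·12.675 = 9.887
Arc 3: start y=0.000, vy=9.887 → t=1.977, apex=4.887, x_land=70.025, impact vy=-9.887
  bounce: vy ← 0.78·9.887 = 7.712
Arc 4: start y=0.000, vy=7.712 → t=1.542, apex=2.973, x_land=84.214, impact vy=-7.712
  bounce: vy ← 0.78·7.712 = 6.015
Arc 5: start y=0.000, vy=6.015 → t=1.203, apex=1.809, x_land=95.281, impact vy=-6.015
  bounce: vy ← 0.78·6.015 = 4.692
Arc 6: start y=0.000, vy=4.692 → t=0.938, apex=1.101, x_land=103.914, impact vy=-4.692
  bounce: vy ← 0.78·4.692 = 3.660
Arc 7: start y=0.000, vy=3.660 → t=0.732, apex=0.670, x_land=110.648, impact vy=-3.660
  bounce: vy ← 0.78·3.660 = 2.854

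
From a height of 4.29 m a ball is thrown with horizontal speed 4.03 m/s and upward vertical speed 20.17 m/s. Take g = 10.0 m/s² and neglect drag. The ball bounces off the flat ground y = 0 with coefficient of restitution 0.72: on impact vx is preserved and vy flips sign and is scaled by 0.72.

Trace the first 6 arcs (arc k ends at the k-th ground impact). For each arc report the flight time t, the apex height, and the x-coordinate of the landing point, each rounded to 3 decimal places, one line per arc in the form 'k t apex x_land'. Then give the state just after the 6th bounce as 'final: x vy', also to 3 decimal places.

Arc 1: start y=4.290, vy=20.170 → t=4.237, apex=24.631, x_land=17.073, impact vy=-22.195
  bounce: vy ← 0.72·22.195 = 15.981
Arc 2: start y=0.000, vy=15.981 → t=3.196, apex=12.769, x_land=29.954, impact vy=-15.981
  bounce: vy ← 0.72·15.981 = 11.506
Arc 3: start y=0.000, vy=11.506 → t=2.301, apex=6.619, x_land=39.227, impact vy=-11.506
  bounce: vy ← 0.72·11.506 = 8.284
Arc 4: start y=0.000, vy=8.284 → t=1.657, apex=3.432, x_land=45.905, impact vy=-8.284
  bounce: vy ← 0.72·8.284 = 5.965
Arc 5: start y=0.000, vy=5.965 → t=1.193, apex=1.779, x_land=50.712, impact vy=-5.965
  bounce: vy ← 0.72·5.965 = 4.295
Arc 6: start y=0.000, vy=4.295 → t=0.859, apex=0.922, x_land=54.174, impact vy=-4.295
  bounce: vy ← 0.72·4.295 = 3.092

1 4.237 24.631 17.073
2 3.196 12.769 29.954
3 2.301 6.619 39.227
4 1.657 3.432 45.905
5 1.193 1.779 50.712
6 0.859 0.922 54.174
final: 54.174 3.092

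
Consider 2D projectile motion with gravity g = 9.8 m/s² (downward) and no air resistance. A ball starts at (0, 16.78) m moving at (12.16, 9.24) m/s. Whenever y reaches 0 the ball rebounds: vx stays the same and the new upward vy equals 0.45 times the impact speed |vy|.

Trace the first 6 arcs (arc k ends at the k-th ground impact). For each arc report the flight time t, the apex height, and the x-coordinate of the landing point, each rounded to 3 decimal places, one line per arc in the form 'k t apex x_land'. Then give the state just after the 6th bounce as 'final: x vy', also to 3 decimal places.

Arc 1: start y=16.780, vy=9.240 → t=3.020, apex=21.136, x_land=36.720, impact vy=-20.354
  bounce: vy ← 0.45·20.354 = 9.159
Arc 2: start y=0.000, vy=9.159 → t=1.869, apex=4.280, x_land=59.450, impact vy=-9.159
  bounce: vy ← 0.45·9.159 = 4.122
Arc 3: start y=0.000, vy=4.122 → t=0.841, apex=0.867, x_land=69.678, impact vy=-4.122
  bounce: vy ← 0.45·4.122 = 1.855
Arc 4: start y=0.000, vy=1.855 → t=0.379, apex=0.176, x_land=74.281, impact vy=-1.855
  bounce: vy ← 0.45·1.855 = 0.835
Arc 5: start y=0.000, vy=0.835 → t=0.170, apex=0.036, x_land=76.352, impact vy=-0.835
  bounce: vy ← 0.45·0.835 = 0.376
Arc 6: start y=0.000, vy=0.376 → t=0.077, apex=0.007, x_land=77.284, impact vy=-0.376
  bounce: vy ← 0.45·0.376 = 0.169

1 3.020 21.136 36.720
2 1.869 4.280 59.450
3 0.841 0.867 69.678
4 0.379 0.176 74.281
5 0.170 0.036 76.352
6 0.077 0.007 77.284
final: 77.284 0.169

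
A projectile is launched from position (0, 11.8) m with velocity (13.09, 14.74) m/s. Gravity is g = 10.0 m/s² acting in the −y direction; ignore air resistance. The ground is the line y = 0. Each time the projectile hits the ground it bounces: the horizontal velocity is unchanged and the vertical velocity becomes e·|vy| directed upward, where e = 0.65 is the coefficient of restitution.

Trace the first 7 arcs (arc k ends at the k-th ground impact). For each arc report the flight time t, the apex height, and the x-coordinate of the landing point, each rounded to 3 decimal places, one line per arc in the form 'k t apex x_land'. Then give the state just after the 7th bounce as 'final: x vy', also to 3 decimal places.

Arc 1: start y=11.800, vy=14.740 → t=3.603, apex=22.663, x_land=47.163, impact vy=-21.290
  bounce: vy ← 0.65·21.290 = 13.839
Arc 2: start y=0.000, vy=13.839 → t=2.768, apex=9.575, x_land=83.393, impact vy=-13.839
  bounce: vy ← 0.65·13.839 = 8.995
Arc 3: start y=0.000, vy=8.995 → t=1.799, apex=4.046, x_land=106.942, impact vy=-8.995
  bounce: vy ← 0.65·8.995 = 5.847
Arc 4: start y=0.000, vy=5.847 → t=1.169, apex=1.709, x_land=122.249, impact vy=-5.847
  bounce: vy ← 0.65·5.847 = 3.800
Arc 5: start y=0.000, vy=3.800 → t=0.760, apex=0.722, x_land=132.198, impact vy=-3.800
  bounce: vy ← 0.65·3.800 = 2.470
Arc 6: start y=0.000, vy=2.470 → t=0.494, apex=0.305, x_land=138.665, impact vy=-2.470
  bounce: vy ← 0.65·2.470 = 1.606
Arc 7: start y=0.000, vy=1.606 → t=0.321, apex=0.129, x_land=142.869, impact vy=-1.606
  bounce: vy ← 0.65·1.606 = 1.044

1 3.603 22.663 47.163
2 2.768 9.575 83.393
3 1.799 4.046 106.942
4 1.169 1.709 122.249
5 0.760 0.722 132.198
6 0.494 0.305 138.665
7 0.321 0.129 142.869
final: 142.869 1.044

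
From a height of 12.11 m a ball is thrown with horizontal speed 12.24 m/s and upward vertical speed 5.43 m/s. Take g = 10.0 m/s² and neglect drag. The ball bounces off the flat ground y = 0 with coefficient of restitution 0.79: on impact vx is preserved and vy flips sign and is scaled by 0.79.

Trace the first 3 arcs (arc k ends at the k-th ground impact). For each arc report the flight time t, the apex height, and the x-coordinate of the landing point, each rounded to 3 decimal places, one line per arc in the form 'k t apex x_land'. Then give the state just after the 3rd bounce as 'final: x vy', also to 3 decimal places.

Arc 1: start y=12.110, vy=5.430 → t=2.191, apex=13.584, x_land=26.821, impact vy=-16.483
  bounce: vy ← 0.79·16.483 = 13.021
Arc 2: start y=0.000, vy=13.021 → t=2.604, apex=8.478, x_land=58.698, impact vy=-13.021
  bounce: vy ← 0.79·13.021 = 10.287
Arc 3: start y=0.000, vy=10.287 → t=2.057, apex=5.291, x_land=83.880, impact vy=-10.287
  bounce: vy ← 0.79·10.287 = 8.127

1 2.191 13.584 26.821
2 2.604 8.478 58.698
3 2.057 5.291 83.880
final: 83.880 8.127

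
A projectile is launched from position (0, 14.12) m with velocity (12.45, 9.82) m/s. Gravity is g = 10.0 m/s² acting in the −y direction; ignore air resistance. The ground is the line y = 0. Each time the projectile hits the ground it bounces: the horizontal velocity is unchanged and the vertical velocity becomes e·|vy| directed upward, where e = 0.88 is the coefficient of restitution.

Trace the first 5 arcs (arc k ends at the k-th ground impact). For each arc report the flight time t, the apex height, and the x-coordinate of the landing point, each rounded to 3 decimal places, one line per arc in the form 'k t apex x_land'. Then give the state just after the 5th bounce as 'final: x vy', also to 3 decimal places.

1 2.928 18.942 36.458
2 3.426 14.668 79.107
3 3.015 11.359 116.638
4 2.653 8.797 149.665
5 2.334 6.812 178.729
final: 178.729 10.272

Arc 1: start y=14.120, vy=9.820 → t=2.928, apex=18.942, x_land=36.458, impact vy=-19.464
  bounce: vy ← 0.88·19.464 = 17.128
Arc 2: start y=0.000, vy=17.128 → t=3.426, apex=14.668, x_land=79.107, impact vy=-17.128
  bounce: vy ← 0.88·17.128 = 15.073
Arc 3: start y=0.000, vy=15.073 → t=3.015, apex=11.359, x_land=116.638, impact vy=-15.073
  bounce: vy ← 0.88·15.073 = 13.264
Arc 4: start y=0.000, vy=13.264 → t=2.653, apex=8.797, x_land=149.665, impact vy=-13.264
  bounce: vy ← 0.88·13.264 = 11.672
Arc 5: start y=0.000, vy=11.672 → t=2.334, apex=6.812, x_land=178.729, impact vy=-11.672
  bounce: vy ← 0.88·11.672 = 10.272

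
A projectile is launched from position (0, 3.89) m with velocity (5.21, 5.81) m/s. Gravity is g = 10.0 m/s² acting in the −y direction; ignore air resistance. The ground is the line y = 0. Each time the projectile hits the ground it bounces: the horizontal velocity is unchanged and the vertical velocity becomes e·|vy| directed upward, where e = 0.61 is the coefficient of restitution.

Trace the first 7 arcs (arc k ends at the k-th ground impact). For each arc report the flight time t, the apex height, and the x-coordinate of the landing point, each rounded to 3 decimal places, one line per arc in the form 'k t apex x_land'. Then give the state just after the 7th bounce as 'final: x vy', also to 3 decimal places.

1 1.637 5.578 8.530
2 1.289 2.076 15.243
3 0.786 0.772 19.338
4 0.479 0.287 21.837
5 0.292 0.107 23.360
6 0.178 0.040 24.290
7 0.109 0.015 24.857
final: 24.857 0.332

Arc 1: start y=3.890, vy=5.810 → t=1.637, apex=5.578, x_land=8.530, impact vy=-10.562
  bounce: vy ← 0.61·10.562 = 6.443
Arc 2: start y=0.000, vy=6.443 → t=1.289, apex=2.076, x_land=15.243, impact vy=-6.443
  bounce: vy ← 0.61·6.443 = 3.930
Arc 3: start y=0.000, vy=3.930 → t=0.786, apex=0.772, x_land=19.338, impact vy=-3.930
  bounce: vy ← 0.61·3.930 = 2.397
Arc 4: start y=0.000, vy=2.397 → t=0.479, apex=0.287, x_land=21.837, impact vy=-2.397
  bounce: vy ← 0.61·2.397 = 1.462
Arc 5: start y=0.000, vy=1.462 → t=0.292, apex=0.107, x_land=23.360, impact vy=-1.462
  bounce: vy ← 0.61·1.462 = 0.892
Arc 6: start y=0.000, vy=0.892 → t=0.178, apex=0.040, x_land=24.290, impact vy=-0.892
  bounce: vy ← 0.61·0.892 = 0.544
Arc 7: start y=0.000, vy=0.544 → t=0.109, apex=0.015, x_land=24.857, impact vy=-0.544
  bounce: vy ← 0.61·0.544 = 0.332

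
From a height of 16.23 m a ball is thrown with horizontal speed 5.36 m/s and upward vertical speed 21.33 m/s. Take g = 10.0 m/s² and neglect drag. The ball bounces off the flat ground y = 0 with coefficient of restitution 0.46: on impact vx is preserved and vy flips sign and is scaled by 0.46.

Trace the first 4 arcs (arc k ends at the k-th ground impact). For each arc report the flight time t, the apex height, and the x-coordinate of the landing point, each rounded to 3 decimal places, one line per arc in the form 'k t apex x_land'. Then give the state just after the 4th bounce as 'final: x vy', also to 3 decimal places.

Arc 1: start y=16.230, vy=21.330 → t=4.925, apex=38.978, x_land=26.398, impact vy=-27.921
  bounce: vy ← 0.46·27.921 = 12.844
Arc 2: start y=0.000, vy=12.844 → t=2.569, apex=8.248, x_land=40.167, impact vy=-12.844
  bounce: vy ← 0.46·12.844 = 5.908
Arc 3: start y=0.000, vy=5.908 → t=1.182, apex=1.745, x_land=46.500, impact vy=-5.908
  bounce: vy ← 0.46·5.908 = 2.718
Arc 4: start y=0.000, vy=2.718 → t=0.544, apex=0.369, x_land=49.413, impact vy=-2.718
  bounce: vy ← 0.46·2.718 = 1.250

1 4.925 38.978 26.398
2 2.569 8.248 40.167
3 1.182 1.745 46.500
4 0.544 0.369 49.413
final: 49.413 1.250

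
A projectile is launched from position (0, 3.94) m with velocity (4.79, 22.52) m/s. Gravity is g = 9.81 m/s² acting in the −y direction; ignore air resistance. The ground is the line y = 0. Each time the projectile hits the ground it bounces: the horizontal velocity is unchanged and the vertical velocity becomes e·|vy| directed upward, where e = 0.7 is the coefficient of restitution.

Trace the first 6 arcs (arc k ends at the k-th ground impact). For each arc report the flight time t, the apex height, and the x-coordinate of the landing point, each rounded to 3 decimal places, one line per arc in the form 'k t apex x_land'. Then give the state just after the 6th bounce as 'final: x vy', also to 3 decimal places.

1 4.760 29.789 22.800
2 3.450 14.596 39.326
3 2.415 7.152 50.895
4 1.691 3.505 58.992
5 1.183 1.717 64.661
6 0.828 0.841 68.629
final: 68.629 2.844

Arc 1: start y=3.940, vy=22.520 → t=4.760, apex=29.789, x_land=22.800, impact vy=-24.175
  bounce: vy ← 0.7·24.175 = 16.923
Arc 2: start y=0.000, vy=16.923 → t=3.450, apex=14.596, x_land=39.326, impact vy=-16.923
  bounce: vy ← 0.7·16.923 = 11.846
Arc 3: start y=0.000, vy=11.846 → t=2.415, apex=7.152, x_land=50.895, impact vy=-11.846
  bounce: vy ← 0.7·11.846 = 8.292
Arc 4: start y=0.000, vy=8.292 → t=1.691, apex=3.505, x_land=58.992, impact vy=-8.292
  bounce: vy ← 0.7·8.292 = 5.805
Arc 5: start y=0.000, vy=5.805 → t=1.183, apex=1.717, x_land=64.661, impact vy=-5.805
  bounce: vy ← 0.7·5.805 = 4.063
Arc 6: start y=0.000, vy=4.063 → t=0.828, apex=0.841, x_land=68.629, impact vy=-4.063
  bounce: vy ← 0.7·4.063 = 2.844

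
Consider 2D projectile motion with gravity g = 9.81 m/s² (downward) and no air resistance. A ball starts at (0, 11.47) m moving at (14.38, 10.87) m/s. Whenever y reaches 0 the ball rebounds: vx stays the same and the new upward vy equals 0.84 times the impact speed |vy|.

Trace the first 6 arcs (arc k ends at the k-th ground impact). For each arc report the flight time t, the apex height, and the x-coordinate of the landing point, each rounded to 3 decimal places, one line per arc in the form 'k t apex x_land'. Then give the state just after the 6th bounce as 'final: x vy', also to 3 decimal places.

Arc 1: start y=11.470, vy=10.870 → t=2.996, apex=17.492, x_land=43.090, impact vy=-18.526
  bounce: vy ← 0.84·18.526 = 15.562
Arc 2: start y=0.000, vy=15.562 → t=3.173, apex=12.343, x_land=88.711, impact vy=-15.562
  bounce: vy ← 0.84·15.562 = 13.072
Arc 3: start y=0.000, vy=13.072 → t=2.665, apex=8.709, x_land=127.034, impact vy=-13.072
  bounce: vy ← 0.84·13.072 = 10.980
Arc 4: start y=0.000, vy=10.980 → t=2.239, apex=6.145, x_land=159.224, impact vy=-10.980
  bounce: vy ← 0.84·10.980 = 9.223
Arc 5: start y=0.000, vy=9.223 → t=1.880, apex=4.336, x_land=186.264, impact vy=-9.223
  bounce: vy ← 0.84·9.223 = 7.748
Arc 6: start y=0.000, vy=7.748 → t=1.580, apex=3.059, x_land=208.978, impact vy=-7.748
  bounce: vy ← 0.84·7.748 = 6.508

1 2.996 17.492 43.090
2 3.173 12.343 88.711
3 2.665 8.709 127.034
4 2.239 6.145 159.224
5 1.880 4.336 186.264
6 1.580 3.059 208.978
final: 208.978 6.508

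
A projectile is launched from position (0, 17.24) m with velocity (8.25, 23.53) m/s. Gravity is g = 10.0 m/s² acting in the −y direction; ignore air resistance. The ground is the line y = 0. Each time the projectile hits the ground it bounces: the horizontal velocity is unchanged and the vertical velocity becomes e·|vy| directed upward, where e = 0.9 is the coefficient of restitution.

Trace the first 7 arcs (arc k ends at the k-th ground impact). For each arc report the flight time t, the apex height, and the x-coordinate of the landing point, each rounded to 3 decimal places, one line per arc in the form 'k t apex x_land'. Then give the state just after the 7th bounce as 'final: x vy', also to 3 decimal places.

Arc 1: start y=17.240, vy=23.530 → t=5.350, apex=44.923, x_land=44.141, impact vy=-29.974
  bounce: vy ← 0.9·29.974 = 26.977
Arc 2: start y=0.000, vy=26.977 → t=5.395, apex=36.388, x_land=88.653, impact vy=-26.977
  bounce: vy ← 0.9·26.977 = 24.279
Arc 3: start y=0.000, vy=24.279 → t=4.856, apex=29.474, x_land=128.714, impact vy=-24.279
  bounce: vy ← 0.9·24.279 = 21.851
Arc 4: start y=0.000, vy=21.851 → t=4.370, apex=23.874, x_land=164.768, impact vy=-21.851
  bounce: vy ← 0.9·21.851 = 19.666
Arc 5: start y=0.000, vy=19.666 → t=3.933, apex=19.338, x_land=197.217, impact vy=-19.666
  bounce: vy ← 0.9·19.666 = 17.700
Arc 6: start y=0.000, vy=17.700 → t=3.540, apex=15.664, x_land=226.422, impact vy=-17.700
  bounce: vy ← 0.9·17.700 = 15.930
Arc 7: start y=0.000, vy=15.930 → t=3.186, apex=12.688, x_land=252.706, impact vy=-15.930
  bounce: vy ← 0.9·15.930 = 14.337

1 5.350 44.923 44.141
2 5.395 36.388 88.653
3 4.856 29.474 128.714
4 4.370 23.874 164.768
5 3.933 19.338 197.217
6 3.540 15.664 226.422
7 3.186 12.688 252.706
final: 252.706 14.337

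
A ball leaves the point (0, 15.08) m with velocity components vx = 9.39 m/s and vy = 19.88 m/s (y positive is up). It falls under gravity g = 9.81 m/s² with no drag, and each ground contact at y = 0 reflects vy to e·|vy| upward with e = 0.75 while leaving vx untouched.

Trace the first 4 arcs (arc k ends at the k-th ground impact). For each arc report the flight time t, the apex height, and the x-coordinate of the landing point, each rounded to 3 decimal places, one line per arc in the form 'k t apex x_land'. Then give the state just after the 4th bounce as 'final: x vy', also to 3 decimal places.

1 4.706 35.223 44.192
2 4.020 19.813 81.936
3 3.015 11.145 110.245
4 2.261 6.269 131.476
final: 131.476 8.318

Arc 1: start y=15.080, vy=19.880 → t=4.706, apex=35.223, x_land=44.192, impact vy=-26.288
  bounce: vy ← 0.75·26.288 = 19.716
Arc 2: start y=0.000, vy=19.716 → t=4.020, apex=19.813, x_land=81.936, impact vy=-19.716
  bounce: vy ← 0.75·19.716 = 14.787
Arc 3: start y=0.000, vy=14.787 → t=3.015, apex=11.145, x_land=110.245, impact vy=-14.787
  bounce: vy ← 0.75·14.787 = 11.090
Arc 4: start y=0.000, vy=11.090 → t=2.261, apex=6.269, x_land=131.476, impact vy=-11.090
  bounce: vy ← 0.75·11.090 = 8.318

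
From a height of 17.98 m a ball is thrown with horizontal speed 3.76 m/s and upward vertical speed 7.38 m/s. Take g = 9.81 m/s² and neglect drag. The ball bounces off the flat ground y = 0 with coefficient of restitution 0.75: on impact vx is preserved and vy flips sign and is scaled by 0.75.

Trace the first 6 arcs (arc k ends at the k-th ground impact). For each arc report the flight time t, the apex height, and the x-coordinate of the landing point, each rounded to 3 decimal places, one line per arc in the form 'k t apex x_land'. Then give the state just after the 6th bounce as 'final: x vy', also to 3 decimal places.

1 2.809 20.756 10.563
2 3.086 11.675 22.165
3 2.314 6.567 30.867
4 1.736 3.694 37.393
5 1.302 2.078 42.287
6 0.976 1.169 45.958
final: 45.958 3.592

Arc 1: start y=17.980, vy=7.380 → t=2.809, apex=20.756, x_land=10.563, impact vy=-20.180
  bounce: vy ← 0.75·20.180 = 15.135
Arc 2: start y=0.000, vy=15.135 → t=3.086, apex=11.675, x_land=22.165, impact vy=-15.135
  bounce: vy ← 0.75·15.135 = 11.351
Arc 3: start y=0.000, vy=11.351 → t=2.314, apex=6.567, x_land=30.867, impact vy=-11.351
  bounce: vy ← 0.75·11.351 = 8.513
Arc 4: start y=0.000, vy=8.513 → t=1.736, apex=3.694, x_land=37.393, impact vy=-8.513
  bounce: vy ← 0.75·8.513 = 6.385
Arc 5: start y=0.000, vy=6.385 → t=1.302, apex=2.078, x_land=42.287, impact vy=-6.385
  bounce: vy ← 0.75·6.385 = 4.789
Arc 6: start y=0.000, vy=4.789 → t=0.976, apex=1.169, x_land=45.958, impact vy=-4.789
  bounce: vy ← 0.75·4.789 = 3.592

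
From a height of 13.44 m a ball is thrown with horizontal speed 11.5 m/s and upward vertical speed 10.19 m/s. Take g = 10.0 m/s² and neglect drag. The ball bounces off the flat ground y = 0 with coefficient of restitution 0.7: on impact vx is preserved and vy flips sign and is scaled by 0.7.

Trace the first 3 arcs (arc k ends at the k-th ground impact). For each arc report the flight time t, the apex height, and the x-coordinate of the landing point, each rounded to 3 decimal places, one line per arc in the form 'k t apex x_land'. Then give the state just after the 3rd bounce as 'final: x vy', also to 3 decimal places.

1 2.949 18.632 33.918
2 2.703 9.130 64.997
3 1.892 4.473 86.752
final: 86.752 6.621

Arc 1: start y=13.440, vy=10.190 → t=2.949, apex=18.632, x_land=33.918, impact vy=-19.304
  bounce: vy ← 0.7·19.304 = 13.513
Arc 2: start y=0.000, vy=13.513 → t=2.703, apex=9.130, x_land=64.997, impact vy=-13.513
  bounce: vy ← 0.7·13.513 = 9.459
Arc 3: start y=0.000, vy=9.459 → t=1.892, apex=4.473, x_land=86.752, impact vy=-9.459
  bounce: vy ← 0.7·9.459 = 6.621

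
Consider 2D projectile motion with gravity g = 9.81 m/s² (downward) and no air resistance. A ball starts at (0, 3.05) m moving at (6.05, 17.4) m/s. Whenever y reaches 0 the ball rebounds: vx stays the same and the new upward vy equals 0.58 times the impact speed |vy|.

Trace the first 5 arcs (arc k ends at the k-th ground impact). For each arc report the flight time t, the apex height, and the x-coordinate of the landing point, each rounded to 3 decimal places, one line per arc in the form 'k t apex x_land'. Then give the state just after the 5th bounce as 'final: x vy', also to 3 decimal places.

1 3.715 18.481 22.474
2 2.252 6.217 36.097
3 1.306 2.091 43.998
4 0.757 0.704 48.581
5 0.439 0.237 51.239
final: 51.239 1.250

Arc 1: start y=3.050, vy=17.400 → t=3.715, apex=18.481, x_land=22.474, impact vy=-19.042
  bounce: vy ← 0.58·19.042 = 11.044
Arc 2: start y=0.000, vy=11.044 → t=2.252, apex=6.217, x_land=36.097, impact vy=-11.044
  bounce: vy ← 0.58·11.044 = 6.406
Arc 3: start y=0.000, vy=6.406 → t=1.306, apex=2.091, x_land=43.998, impact vy=-6.406
  bounce: vy ← 0.58·6.406 = 3.715
Arc 4: start y=0.000, vy=3.715 → t=0.757, apex=0.704, x_land=48.581, impact vy=-3.715
  bounce: vy ← 0.58·3.715 = 2.155
Arc 5: start y=0.000, vy=2.155 → t=0.439, apex=0.237, x_land=51.239, impact vy=-2.155
  bounce: vy ← 0.58·2.155 = 1.250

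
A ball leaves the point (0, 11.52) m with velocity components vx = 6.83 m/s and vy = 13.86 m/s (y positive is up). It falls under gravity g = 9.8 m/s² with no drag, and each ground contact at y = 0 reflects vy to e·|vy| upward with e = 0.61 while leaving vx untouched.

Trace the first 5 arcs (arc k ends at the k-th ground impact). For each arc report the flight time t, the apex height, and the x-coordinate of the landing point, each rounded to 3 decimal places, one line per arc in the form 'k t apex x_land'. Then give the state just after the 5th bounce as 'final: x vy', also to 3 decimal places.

1 3.500 21.321 23.907
2 2.545 7.934 41.288
3 1.552 2.952 51.891
4 0.947 1.098 58.358
5 0.578 0.409 62.304
final: 62.304 1.727

Arc 1: start y=11.520, vy=13.860 → t=3.500, apex=21.321, x_land=23.907, impact vy=-20.442
  bounce: vy ← 0.61·20.442 = 12.470
Arc 2: start y=0.000, vy=12.470 → t=2.545, apex=7.934, x_land=41.288, impact vy=-12.470
  bounce: vy ← 0.61·12.470 = 7.607
Arc 3: start y=0.000, vy=7.607 → t=1.552, apex=2.952, x_land=51.891, impact vy=-7.607
  bounce: vy ← 0.61·7.607 = 4.640
Arc 4: start y=0.000, vy=4.640 → t=0.947, apex=1.098, x_land=58.358, impact vy=-4.640
  bounce: vy ← 0.61·4.640 = 2.830
Arc 5: start y=0.000, vy=2.830 → t=0.578, apex=0.409, x_land=62.304, impact vy=-2.830
  bounce: vy ← 0.61·2.830 = 1.727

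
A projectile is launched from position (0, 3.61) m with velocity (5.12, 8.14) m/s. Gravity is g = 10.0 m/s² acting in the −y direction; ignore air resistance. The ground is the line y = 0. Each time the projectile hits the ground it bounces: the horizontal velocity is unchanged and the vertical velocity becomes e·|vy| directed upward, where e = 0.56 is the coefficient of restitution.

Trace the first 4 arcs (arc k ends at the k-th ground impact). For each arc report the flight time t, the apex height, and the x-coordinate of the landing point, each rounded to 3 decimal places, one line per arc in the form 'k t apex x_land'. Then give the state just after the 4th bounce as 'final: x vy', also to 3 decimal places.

1 1.991 6.923 10.192
2 1.318 2.171 16.940
3 0.738 0.681 20.719
4 0.413 0.214 22.835
final: 22.835 1.157

Arc 1: start y=3.610, vy=8.140 → t=1.991, apex=6.923, x_land=10.192, impact vy=-11.767
  bounce: vy ← 0.56·11.767 = 6.589
Arc 2: start y=0.000, vy=6.589 → t=1.318, apex=2.171, x_land=16.940, impact vy=-6.589
  bounce: vy ← 0.56·6.589 = 3.690
Arc 3: start y=0.000, vy=3.690 → t=0.738, apex=0.681, x_land=20.719, impact vy=-3.690
  bounce: vy ← 0.56·3.690 = 2.066
Arc 4: start y=0.000, vy=2.066 → t=0.413, apex=0.214, x_land=22.835, impact vy=-2.066
  bounce: vy ← 0.56·2.066 = 1.157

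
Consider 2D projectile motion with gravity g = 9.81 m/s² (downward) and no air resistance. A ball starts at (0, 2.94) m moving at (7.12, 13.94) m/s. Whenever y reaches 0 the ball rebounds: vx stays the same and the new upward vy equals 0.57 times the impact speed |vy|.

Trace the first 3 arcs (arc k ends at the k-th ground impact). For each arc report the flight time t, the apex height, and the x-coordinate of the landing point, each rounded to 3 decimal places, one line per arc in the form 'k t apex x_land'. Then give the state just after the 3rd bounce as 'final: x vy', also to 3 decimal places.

Arc 1: start y=2.940, vy=13.940 → t=3.039, apex=12.844, x_land=21.639, impact vy=-15.875
  bounce: vy ← 0.57·15.875 = 9.049
Arc 2: start y=0.000, vy=9.049 → t=1.845, apex=4.173, x_land=34.774, impact vy=-9.049
  bounce: vy ← 0.57·9.049 = 5.158
Arc 3: start y=0.000, vy=5.158 → t=1.052, apex=1.356, x_land=42.261, impact vy=-5.158
  bounce: vy ← 0.57·5.158 = 2.940

1 3.039 12.844 21.639
2 1.845 4.173 34.774
3 1.052 1.356 42.261
final: 42.261 2.940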